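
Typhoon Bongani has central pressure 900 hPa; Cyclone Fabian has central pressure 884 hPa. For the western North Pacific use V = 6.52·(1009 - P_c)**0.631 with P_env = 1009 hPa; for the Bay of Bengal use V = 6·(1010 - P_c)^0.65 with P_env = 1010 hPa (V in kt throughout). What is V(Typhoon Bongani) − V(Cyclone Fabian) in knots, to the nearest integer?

Typhoon Bongani: ΔP = 109; V ≈ 6.52 × 109^0.631 ≈ 125.85 kt.
Cyclone Fabian: ΔP = 126; V ≈ 6 × 126^0.65 ≈ 139.12 kt.
Difference ≈ 125.85 − 139.12 = -13.27 → -13 kt.

-13 kt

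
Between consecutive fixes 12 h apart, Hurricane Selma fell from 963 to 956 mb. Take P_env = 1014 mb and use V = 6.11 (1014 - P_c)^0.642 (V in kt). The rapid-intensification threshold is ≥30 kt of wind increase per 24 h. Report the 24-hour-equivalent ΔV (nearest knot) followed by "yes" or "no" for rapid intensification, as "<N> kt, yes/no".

13 kt, no

V₁: ΔP = 51, V ≈ 6.11 × 51^0.642 ≈ 76.26 kt.
V₂: ΔP = 58, V ≈ 6.11 × 58^0.642 ≈ 82.83 kt.
ΔV over 12 h = 6.57 kt → 24 h equivalent = 6.57 × 24/12 ≈ 13.14 kt.
13 kt < 30 kt ⇒ not rapid intensification.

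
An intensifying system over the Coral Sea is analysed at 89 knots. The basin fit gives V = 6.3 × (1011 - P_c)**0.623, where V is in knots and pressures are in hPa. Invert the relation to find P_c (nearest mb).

941 mb

ΔP = (V / 6.3)^(1/0.623) = (89/6.3)^1.605.
89/6.3 = 14.127; 14.127^1.605 ≈ 70.14 mb.
P_c = 1011 − 70.14 = 940.86 ≈ 941 mb.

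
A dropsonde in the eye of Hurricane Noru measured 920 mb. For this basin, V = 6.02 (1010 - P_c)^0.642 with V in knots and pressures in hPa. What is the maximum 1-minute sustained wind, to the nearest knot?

108 kt

ΔP = 1010 − 920 = 90 mb.
90^0.642 ≈ 17.973.
V ≈ 6.02 × 17.973 ≈ 108.2 kt.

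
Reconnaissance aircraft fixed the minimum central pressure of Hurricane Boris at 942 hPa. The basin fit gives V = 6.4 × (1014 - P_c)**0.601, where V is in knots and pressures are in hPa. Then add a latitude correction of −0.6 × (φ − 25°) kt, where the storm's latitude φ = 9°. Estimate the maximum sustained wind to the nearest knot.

93 kt

ΔP = 1014 − 942 = 72 hPa.
72^0.601 ≈ 13.069.
V ≈ 6.4 × 13.069 ≈ 83.6 kt.
Latitude correction: −0.6 × (9 − 25) = 9.6 kt.
Corrected V ≈ 93.2 kt → 93 kt.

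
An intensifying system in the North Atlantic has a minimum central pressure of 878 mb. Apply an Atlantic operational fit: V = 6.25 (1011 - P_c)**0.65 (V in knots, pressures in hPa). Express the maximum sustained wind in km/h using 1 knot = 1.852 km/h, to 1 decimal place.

ΔP = 1011 − 878 = 133 mb.
V ≈ 6.25 × 133^0.65 = 6.25 × 24.016 ≈ 150.101 kt.
150.101 × 1.852 ≈ 277.99 km/h → 278.0 km/h.

278.0 km/h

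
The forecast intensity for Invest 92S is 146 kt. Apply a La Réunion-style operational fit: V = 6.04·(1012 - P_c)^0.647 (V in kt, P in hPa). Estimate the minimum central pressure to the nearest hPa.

ΔP = (V / 6.04)^(1/0.647) = (146/6.04)^1.546.
146/6.04 = 24.172; 24.172^1.546 ≈ 137.42 hPa.
P_c = 1012 − 137.42 = 874.58 ≈ 875 hPa.

875 hPa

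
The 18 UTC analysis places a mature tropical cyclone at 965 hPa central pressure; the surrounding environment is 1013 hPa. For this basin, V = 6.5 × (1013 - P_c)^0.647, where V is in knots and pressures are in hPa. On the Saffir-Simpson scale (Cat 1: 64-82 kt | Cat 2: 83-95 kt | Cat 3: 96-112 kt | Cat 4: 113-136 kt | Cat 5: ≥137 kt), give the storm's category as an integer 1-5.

ΔP = 1013 − 965 = 48 hPa.
V ≈ 6.5 × 48^0.647 = 6.5 × 12.24 ≈ 80 kt.
80 kt falls in the Category 1 band.

1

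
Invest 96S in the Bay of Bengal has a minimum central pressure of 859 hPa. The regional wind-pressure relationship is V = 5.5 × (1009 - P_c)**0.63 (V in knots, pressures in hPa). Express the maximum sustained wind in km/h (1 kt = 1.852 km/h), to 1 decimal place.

239.3 km/h

ΔP = 1009 − 859 = 150 hPa.
V ≈ 5.5 × 150^0.63 = 5.5 × 23.493 ≈ 129.211 kt.
129.211 × 1.852 ≈ 239.30 km/h → 239.3 km/h.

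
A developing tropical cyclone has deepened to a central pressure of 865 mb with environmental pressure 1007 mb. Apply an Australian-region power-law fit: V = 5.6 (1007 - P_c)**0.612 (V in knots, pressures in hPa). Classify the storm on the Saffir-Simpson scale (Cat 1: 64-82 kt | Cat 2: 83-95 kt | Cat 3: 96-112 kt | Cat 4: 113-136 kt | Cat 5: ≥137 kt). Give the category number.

ΔP = 1007 − 865 = 142 mb.
V ≈ 5.6 × 142^0.612 = 5.6 × 20.76 ≈ 116 kt.
116 kt falls in the Category 4 band.

4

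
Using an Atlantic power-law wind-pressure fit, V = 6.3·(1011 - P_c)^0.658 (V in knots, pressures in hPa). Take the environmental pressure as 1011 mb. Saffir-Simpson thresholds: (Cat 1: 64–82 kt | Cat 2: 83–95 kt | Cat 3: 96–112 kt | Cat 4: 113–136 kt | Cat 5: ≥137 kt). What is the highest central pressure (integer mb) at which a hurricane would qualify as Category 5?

Category 5 begins at V = 137 kt.
Required ΔP = (137/6.3)^(1/0.658) = 21.746^1.520 ≈ 107.77 mb.
P_c ≤ 1011 − 107.77 = 903.23, so the highest integer P_c is 903 mb.

903 mb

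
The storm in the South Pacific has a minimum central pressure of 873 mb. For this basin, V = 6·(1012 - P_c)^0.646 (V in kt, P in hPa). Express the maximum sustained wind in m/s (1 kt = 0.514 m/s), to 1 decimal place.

ΔP = 1012 − 873 = 139 mb.
V ≈ 6 × 139^0.646 = 6 × 24.232 ≈ 145.391 kt.
145.391 × 0.514 ≈ 74.73 m/s → 74.7 m/s.

74.7 m/s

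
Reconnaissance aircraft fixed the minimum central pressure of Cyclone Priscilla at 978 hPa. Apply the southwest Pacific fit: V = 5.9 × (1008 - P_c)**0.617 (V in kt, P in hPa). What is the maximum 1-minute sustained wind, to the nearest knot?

48 kt

ΔP = 1008 − 978 = 30 hPa.
30^0.617 ≈ 8.154.
V ≈ 5.9 × 8.154 ≈ 48.1 kt.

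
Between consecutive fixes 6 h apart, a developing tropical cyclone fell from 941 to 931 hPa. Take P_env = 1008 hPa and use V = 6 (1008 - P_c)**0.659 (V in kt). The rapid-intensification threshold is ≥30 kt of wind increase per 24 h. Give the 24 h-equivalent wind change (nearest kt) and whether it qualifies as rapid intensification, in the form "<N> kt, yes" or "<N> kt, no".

37 kt, yes

V₁: ΔP = 67, V ≈ 6 × 67^0.659 ≈ 95.84 kt.
V₂: ΔP = 77, V ≈ 6 × 77^0.659 ≈ 105.04 kt.
ΔV over 6 h = 9.20 kt → 24 h equivalent = 9.20 × 24/6 ≈ 36.80 kt.
37 kt ≥ 30 kt ⇒ rapid intensification.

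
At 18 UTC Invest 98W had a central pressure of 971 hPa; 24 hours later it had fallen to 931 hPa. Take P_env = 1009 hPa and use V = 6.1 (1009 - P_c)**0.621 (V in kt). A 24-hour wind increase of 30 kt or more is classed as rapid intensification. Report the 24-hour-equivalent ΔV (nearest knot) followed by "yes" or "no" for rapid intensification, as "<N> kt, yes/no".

V₁: ΔP = 38, V ≈ 6.1 × 38^0.621 ≈ 58.39 kt.
V₂: ΔP = 78, V ≈ 6.1 × 78^0.621 ≈ 91.27 kt.
ΔV over 24 h = 32.88 kt → 24 h equivalent = 32.88 × 24/24 ≈ 32.88 kt.
33 kt ≥ 30 kt ⇒ rapid intensification.

33 kt, yes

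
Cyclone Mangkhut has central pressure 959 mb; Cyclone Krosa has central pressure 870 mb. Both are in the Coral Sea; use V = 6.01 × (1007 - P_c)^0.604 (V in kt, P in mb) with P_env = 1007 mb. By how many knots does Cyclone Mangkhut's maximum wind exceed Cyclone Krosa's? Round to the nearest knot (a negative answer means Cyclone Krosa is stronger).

Cyclone Mangkhut: ΔP = 48; V ≈ 6.01 × 48^0.604 ≈ 62.28 kt.
Cyclone Krosa: ΔP = 137; V ≈ 6.01 × 137^0.604 ≈ 117.34 kt.
Difference ≈ 62.28 − 117.34 = -55.06 → -55 kt.

-55 kt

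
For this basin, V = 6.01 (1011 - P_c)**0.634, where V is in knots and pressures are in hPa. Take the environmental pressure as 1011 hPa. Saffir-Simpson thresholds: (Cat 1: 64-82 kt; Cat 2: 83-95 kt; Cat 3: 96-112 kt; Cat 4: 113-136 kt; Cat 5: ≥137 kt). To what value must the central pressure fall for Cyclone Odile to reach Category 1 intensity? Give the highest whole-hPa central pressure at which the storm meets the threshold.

969 hPa

Category 1 begins at V = 64 kt.
Required ΔP = (64/6.01)^(1/0.634) = 10.649^1.577 ≈ 41.72 hPa.
P_c ≤ 1011 − 41.72 = 969.28, so the highest integer P_c is 969 hPa.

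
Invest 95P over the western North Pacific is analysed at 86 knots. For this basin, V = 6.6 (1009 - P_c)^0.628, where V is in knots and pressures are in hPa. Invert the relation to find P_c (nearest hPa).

949 hPa

ΔP = (V / 6.6)^(1/0.628) = (86/6.6)^1.592.
86/6.6 = 13.030; 13.030^1.592 ≈ 59.62 hPa.
P_c = 1009 − 59.62 = 949.38 ≈ 949 hPa.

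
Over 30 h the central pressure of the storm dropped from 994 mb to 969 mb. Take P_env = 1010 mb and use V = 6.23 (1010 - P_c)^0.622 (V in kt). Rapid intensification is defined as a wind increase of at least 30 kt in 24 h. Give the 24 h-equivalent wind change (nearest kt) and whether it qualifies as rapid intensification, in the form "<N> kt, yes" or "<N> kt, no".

22 kt, no

V₁: ΔP = 16, V ≈ 6.23 × 16^0.622 ≈ 34.95 kt.
V₂: ΔP = 41, V ≈ 6.23 × 41^0.622 ≈ 62.75 kt.
ΔV over 30 h = 27.80 kt → 24 h equivalent = 27.80 × 24/30 ≈ 22.24 kt.
22 kt < 30 kt ⇒ not rapid intensification.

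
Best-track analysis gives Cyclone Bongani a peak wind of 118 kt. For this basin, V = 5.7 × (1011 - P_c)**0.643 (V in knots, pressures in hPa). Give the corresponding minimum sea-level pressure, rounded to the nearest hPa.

ΔP = (V / 5.7)^(1/0.643) = (118/5.7)^1.555.
118/5.7 = 20.702; 20.702^1.555 ≈ 111.34 hPa.
P_c = 1011 − 111.34 = 899.66 ≈ 900 hPa.

900 hPa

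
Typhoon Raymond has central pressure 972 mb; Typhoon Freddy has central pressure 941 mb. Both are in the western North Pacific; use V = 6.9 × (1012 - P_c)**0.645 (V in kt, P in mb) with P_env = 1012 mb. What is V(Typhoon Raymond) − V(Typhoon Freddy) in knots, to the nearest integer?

Typhoon Raymond: ΔP = 40; V ≈ 6.9 × 40^0.645 ≈ 74.50 kt.
Typhoon Freddy: ΔP = 71; V ≈ 6.9 × 71^0.645 ≈ 107.87 kt.
Difference ≈ 74.50 − 107.87 = -33.37 → -33 kt.

-33 kt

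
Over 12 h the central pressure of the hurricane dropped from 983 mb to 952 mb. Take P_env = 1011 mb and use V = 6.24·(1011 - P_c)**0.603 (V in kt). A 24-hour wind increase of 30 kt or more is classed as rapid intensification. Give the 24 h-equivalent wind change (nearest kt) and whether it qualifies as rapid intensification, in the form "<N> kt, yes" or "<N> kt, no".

53 kt, yes

V₁: ΔP = 28, V ≈ 6.24 × 28^0.603 ≈ 46.54 kt.
V₂: ΔP = 59, V ≈ 6.24 × 59^0.603 ≈ 72.95 kt.
ΔV over 12 h = 26.41 kt → 24 h equivalent = 26.41 × 24/12 ≈ 52.82 kt.
53 kt ≥ 30 kt ⇒ rapid intensification.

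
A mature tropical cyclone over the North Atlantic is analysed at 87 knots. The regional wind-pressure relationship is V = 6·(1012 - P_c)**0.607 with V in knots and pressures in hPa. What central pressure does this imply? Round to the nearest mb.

930 mb

ΔP = (V / 6)^(1/0.607) = (87/6)^1.647.
87/6 = 14.500; 14.500^1.647 ≈ 81.90 mb.
P_c = 1012 − 81.90 = 930.10 ≈ 930 mb.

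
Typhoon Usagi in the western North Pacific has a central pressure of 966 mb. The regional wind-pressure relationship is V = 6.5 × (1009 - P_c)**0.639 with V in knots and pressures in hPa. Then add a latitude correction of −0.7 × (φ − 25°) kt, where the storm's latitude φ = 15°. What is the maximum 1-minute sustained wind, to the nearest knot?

ΔP = 1009 − 966 = 43 mb.
43^0.639 ≈ 11.061.
V ≈ 6.5 × 11.061 ≈ 71.9 kt.
Latitude correction: −0.7 × (15 − 25) = 7 kt.
Corrected V ≈ 78.9 kt → 79 kt.

79 kt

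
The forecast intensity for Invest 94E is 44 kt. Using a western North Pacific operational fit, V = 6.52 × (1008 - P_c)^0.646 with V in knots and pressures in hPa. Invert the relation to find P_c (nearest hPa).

ΔP = (V / 6.52)^(1/0.646) = (44/6.52)^1.548.
44/6.52 = 6.748; 6.748^1.548 ≈ 19.21 hPa.
P_c = 1008 − 19.21 = 988.79 ≈ 989 hPa.

989 hPa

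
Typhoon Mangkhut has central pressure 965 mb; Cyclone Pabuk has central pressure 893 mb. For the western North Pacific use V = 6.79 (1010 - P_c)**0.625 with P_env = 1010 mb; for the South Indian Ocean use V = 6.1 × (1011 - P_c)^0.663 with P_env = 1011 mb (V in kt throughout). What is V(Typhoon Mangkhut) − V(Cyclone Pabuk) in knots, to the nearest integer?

Typhoon Mangkhut: ΔP = 45; V ≈ 6.79 × 45^0.625 ≈ 73.30 kt.
Cyclone Pabuk: ΔP = 118; V ≈ 6.1 × 118^0.663 ≈ 144.21 kt.
Difference ≈ 73.30 − 144.21 = -70.91 → -71 kt.

-71 kt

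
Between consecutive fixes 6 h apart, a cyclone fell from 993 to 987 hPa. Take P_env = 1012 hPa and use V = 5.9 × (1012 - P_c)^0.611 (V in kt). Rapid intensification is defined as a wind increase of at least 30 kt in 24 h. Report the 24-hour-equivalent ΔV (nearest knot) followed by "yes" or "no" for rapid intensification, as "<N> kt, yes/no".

V₁: ΔP = 19, V ≈ 5.9 × 19^0.611 ≈ 35.66 kt.
V₂: ΔP = 25, V ≈ 5.9 × 25^0.611 ≈ 42.17 kt.
ΔV over 6 h = 6.51 kt → 24 h equivalent = 6.51 × 24/6 ≈ 26.04 kt.
26 kt < 30 kt ⇒ not rapid intensification.

26 kt, no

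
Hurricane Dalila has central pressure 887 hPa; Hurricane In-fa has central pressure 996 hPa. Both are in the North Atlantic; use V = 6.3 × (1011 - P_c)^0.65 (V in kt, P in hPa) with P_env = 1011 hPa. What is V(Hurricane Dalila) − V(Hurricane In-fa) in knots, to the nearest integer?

Hurricane Dalila: ΔP = 124; V ≈ 6.3 × 124^0.65 ≈ 144.57 kt.
Hurricane In-fa: ΔP = 15; V ≈ 6.3 × 15^0.65 ≈ 36.63 kt.
Difference ≈ 144.57 − 36.63 = 107.94 → 108 kt.

108 kt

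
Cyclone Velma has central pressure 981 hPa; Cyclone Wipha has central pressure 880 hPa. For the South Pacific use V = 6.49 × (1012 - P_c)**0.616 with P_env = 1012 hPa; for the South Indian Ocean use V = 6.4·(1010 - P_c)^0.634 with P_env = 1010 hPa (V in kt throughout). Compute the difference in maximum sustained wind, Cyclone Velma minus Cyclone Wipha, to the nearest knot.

Cyclone Velma: ΔP = 31; V ≈ 6.49 × 31^0.616 ≈ 53.82 kt.
Cyclone Wipha: ΔP = 130; V ≈ 6.4 × 130^0.634 ≈ 140.09 kt.
Difference ≈ 53.82 − 140.09 = -86.27 → -86 kt.

-86 kt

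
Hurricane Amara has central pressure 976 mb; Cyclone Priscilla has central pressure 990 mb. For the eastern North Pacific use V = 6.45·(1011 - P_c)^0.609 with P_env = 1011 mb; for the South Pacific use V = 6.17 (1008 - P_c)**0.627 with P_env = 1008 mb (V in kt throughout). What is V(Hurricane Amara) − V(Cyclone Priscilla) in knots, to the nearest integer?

18 kt

Hurricane Amara: ΔP = 35; V ≈ 6.45 × 35^0.609 ≈ 56.22 kt.
Cyclone Priscilla: ΔP = 18; V ≈ 6.17 × 18^0.627 ≈ 37.79 kt.
Difference ≈ 56.22 − 37.79 = 18.43 → 18 kt.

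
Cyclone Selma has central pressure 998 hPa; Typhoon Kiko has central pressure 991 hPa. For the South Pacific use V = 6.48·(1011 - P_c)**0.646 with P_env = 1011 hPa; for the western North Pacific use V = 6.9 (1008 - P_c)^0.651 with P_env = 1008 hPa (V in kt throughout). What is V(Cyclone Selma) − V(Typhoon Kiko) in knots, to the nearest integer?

Cyclone Selma: ΔP = 13; V ≈ 6.48 × 13^0.646 ≈ 33.98 kt.
Typhoon Kiko: ΔP = 17; V ≈ 6.9 × 17^0.651 ≈ 43.64 kt.
Difference ≈ 33.98 − 43.64 = -9.66 → -10 kt.

-10 kt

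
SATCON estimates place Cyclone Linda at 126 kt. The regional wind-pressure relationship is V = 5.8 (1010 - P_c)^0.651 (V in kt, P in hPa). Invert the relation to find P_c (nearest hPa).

897 hPa

ΔP = (V / 5.8)^(1/0.651) = (126/5.8)^1.536.
126/5.8 = 21.724; 21.724^1.536 ≈ 113.16 hPa.
P_c = 1010 − 113.16 = 896.84 ≈ 897 hPa.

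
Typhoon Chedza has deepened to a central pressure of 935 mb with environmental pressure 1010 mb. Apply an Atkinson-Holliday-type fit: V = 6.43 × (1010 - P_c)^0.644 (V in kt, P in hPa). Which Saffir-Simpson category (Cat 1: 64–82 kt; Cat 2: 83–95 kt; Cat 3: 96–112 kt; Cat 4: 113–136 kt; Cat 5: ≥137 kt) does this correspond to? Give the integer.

3

ΔP = 1010 − 935 = 75 mb.
V ≈ 6.43 × 75^0.644 = 6.43 × 16.13 ≈ 104 kt.
104 kt falls in the Category 3 band.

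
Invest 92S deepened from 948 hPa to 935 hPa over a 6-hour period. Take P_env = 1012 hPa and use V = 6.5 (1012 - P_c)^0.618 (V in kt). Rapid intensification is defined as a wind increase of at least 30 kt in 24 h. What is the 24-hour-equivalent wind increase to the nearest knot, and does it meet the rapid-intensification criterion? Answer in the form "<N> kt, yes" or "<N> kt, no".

V₁: ΔP = 64, V ≈ 6.5 × 64^0.618 ≈ 84.94 kt.
V₂: ΔP = 77, V ≈ 6.5 × 77^0.618 ≈ 95.23 kt.
ΔV over 6 h = 10.29 kt → 24 h equivalent = 10.29 × 24/6 ≈ 41.16 kt.
41 kt ≥ 30 kt ⇒ rapid intensification.

41 kt, yes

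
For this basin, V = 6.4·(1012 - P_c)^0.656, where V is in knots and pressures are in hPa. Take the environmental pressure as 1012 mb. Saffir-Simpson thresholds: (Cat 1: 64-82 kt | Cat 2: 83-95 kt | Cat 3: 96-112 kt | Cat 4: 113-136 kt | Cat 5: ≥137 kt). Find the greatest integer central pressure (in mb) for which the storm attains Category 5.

905 mb

Category 5 begins at V = 137 kt.
Required ΔP = (137/6.4)^(1/0.656) = 21.406^1.524 ≈ 106.72 mb.
P_c ≤ 1012 − 106.72 = 905.28, so the highest integer P_c is 905 mb.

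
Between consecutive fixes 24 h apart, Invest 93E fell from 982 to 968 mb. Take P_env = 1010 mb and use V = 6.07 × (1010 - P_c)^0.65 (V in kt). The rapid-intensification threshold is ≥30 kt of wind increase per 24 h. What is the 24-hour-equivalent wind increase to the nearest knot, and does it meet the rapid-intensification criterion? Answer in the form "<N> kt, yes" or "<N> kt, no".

V₁: ΔP = 28, V ≈ 6.07 × 28^0.65 ≈ 52.95 kt.
V₂: ΔP = 42, V ≈ 6.07 × 42^0.65 ≈ 68.91 kt.
ΔV over 24 h = 15.96 kt → 24 h equivalent = 15.96 × 24/24 ≈ 15.96 kt.
16 kt < 30 kt ⇒ not rapid intensification.

16 kt, no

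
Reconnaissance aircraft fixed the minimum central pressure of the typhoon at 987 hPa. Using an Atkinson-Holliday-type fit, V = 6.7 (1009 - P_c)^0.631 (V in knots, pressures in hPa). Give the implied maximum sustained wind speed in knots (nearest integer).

47 kt

ΔP = 1009 − 987 = 22 hPa.
22^0.631 ≈ 7.032.
V ≈ 6.7 × 7.032 ≈ 47.1 kt.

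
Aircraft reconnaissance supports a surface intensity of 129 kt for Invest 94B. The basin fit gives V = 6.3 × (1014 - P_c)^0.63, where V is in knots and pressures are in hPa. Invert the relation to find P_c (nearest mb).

893 mb

ΔP = (V / 6.3)^(1/0.63) = (129/6.3)^1.587.
129/6.3 = 20.476; 20.476^1.587 ≈ 120.60 mb.
P_c = 1014 − 120.60 = 893.40 ≈ 893 mb.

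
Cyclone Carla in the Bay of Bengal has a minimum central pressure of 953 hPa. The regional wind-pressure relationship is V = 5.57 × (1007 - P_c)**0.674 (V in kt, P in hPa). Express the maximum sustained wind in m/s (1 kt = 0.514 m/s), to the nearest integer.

ΔP = 1007 − 953 = 54 hPa.
V ≈ 5.57 × 54^0.674 = 5.57 × 14.711 ≈ 81.939 kt.
81.939 × 0.514 ≈ 42.12 m/s → 42 m/s.

42 m/s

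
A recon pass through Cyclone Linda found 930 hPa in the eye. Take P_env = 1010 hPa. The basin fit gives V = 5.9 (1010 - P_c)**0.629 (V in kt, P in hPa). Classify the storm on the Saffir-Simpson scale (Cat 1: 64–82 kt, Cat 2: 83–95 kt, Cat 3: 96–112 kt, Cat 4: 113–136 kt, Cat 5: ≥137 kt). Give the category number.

2

ΔP = 1010 − 930 = 80 hPa.
V ≈ 5.9 × 80^0.629 = 5.9 × 15.74 ≈ 93 kt.
93 kt falls in the Category 2 band.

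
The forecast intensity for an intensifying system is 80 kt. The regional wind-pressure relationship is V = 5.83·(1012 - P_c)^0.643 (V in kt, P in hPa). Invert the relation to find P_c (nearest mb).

ΔP = (V / 5.83)^(1/0.643) = (80/5.83)^1.555.
80/5.83 = 13.722; 13.722^1.555 ≈ 58.74 mb.
P_c = 1012 − 58.74 = 953.26 ≈ 953 mb.

953 mb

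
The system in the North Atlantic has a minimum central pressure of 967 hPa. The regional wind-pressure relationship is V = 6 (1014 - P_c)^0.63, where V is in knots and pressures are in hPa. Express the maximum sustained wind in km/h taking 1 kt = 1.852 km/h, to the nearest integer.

ΔP = 1014 − 967 = 47 hPa.
V ≈ 6 × 47^0.63 = 6 × 11.309 ≈ 67.854 kt.
67.854 × 1.852 ≈ 125.66 km/h → 126 km/h.

126 km/h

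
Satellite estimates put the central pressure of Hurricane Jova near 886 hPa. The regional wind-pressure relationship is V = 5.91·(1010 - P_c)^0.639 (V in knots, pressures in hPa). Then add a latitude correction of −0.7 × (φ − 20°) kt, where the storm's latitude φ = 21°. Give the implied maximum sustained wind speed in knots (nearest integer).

ΔP = 1010 − 886 = 124 hPa.
124^0.639 ≈ 21.762.
V ≈ 5.91 × 21.762 ≈ 128.6 kt.
Latitude correction: −0.7 × (21 − 20) = -0.7 kt.
Corrected V ≈ 127.9 kt → 128 kt.

128 kt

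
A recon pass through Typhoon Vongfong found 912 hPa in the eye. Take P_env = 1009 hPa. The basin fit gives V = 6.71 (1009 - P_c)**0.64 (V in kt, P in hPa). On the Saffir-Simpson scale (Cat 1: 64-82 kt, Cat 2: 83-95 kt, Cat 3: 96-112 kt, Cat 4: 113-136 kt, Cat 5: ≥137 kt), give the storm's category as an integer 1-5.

4

ΔP = 1009 − 912 = 97 hPa.
V ≈ 6.71 × 97^0.64 = 6.71 × 18.69 ≈ 125 kt.
125 kt falls in the Category 4 band.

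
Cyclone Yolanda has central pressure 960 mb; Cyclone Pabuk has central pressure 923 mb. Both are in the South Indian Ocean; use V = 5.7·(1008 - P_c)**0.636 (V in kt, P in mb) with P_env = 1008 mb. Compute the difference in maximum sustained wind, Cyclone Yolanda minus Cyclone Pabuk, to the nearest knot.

Cyclone Yolanda: ΔP = 48; V ≈ 5.7 × 48^0.636 ≈ 66.86 kt.
Cyclone Pabuk: ΔP = 85; V ≈ 5.7 × 85^0.636 ≈ 96.16 kt.
Difference ≈ 66.86 − 96.16 = -29.30 → -29 kt.

-29 kt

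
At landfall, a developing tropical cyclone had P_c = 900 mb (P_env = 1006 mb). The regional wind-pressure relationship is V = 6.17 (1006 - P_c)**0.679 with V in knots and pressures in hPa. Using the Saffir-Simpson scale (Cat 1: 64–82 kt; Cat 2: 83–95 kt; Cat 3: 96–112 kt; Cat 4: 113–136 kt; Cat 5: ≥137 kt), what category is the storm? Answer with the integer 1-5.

5

ΔP = 1006 − 900 = 106 mb.
V ≈ 6.17 × 106^0.679 = 6.17 × 23.72 ≈ 146 kt.
146 kt falls in the Category 5 band.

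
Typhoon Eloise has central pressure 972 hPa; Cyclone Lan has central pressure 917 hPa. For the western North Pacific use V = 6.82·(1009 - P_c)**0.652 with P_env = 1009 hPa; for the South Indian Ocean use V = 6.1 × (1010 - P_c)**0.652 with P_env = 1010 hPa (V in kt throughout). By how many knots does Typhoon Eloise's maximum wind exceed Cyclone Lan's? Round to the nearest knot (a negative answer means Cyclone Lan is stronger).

-45 kt

Typhoon Eloise: ΔP = 37; V ≈ 6.82 × 37^0.652 ≈ 71.82 kt.
Cyclone Lan: ΔP = 93; V ≈ 6.1 × 93^0.652 ≈ 117.16 kt.
Difference ≈ 71.82 − 117.16 = -45.34 → -45 kt.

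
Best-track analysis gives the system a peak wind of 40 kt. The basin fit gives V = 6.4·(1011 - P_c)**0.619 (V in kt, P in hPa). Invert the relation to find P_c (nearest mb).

992 mb

ΔP = (V / 6.4)^(1/0.619) = (40/6.4)^1.616.
40/6.4 = 6.250; 6.250^1.616 ≈ 19.31 mb.
P_c = 1011 − 19.31 = 991.69 ≈ 992 mb.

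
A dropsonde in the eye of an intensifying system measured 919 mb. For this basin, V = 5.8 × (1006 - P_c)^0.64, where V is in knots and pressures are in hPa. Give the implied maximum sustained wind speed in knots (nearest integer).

ΔP = 1006 − 919 = 87 mb.
87^0.64 ≈ 17.430.
V ≈ 5.8 × 17.430 ≈ 101.1 kt.

101 kt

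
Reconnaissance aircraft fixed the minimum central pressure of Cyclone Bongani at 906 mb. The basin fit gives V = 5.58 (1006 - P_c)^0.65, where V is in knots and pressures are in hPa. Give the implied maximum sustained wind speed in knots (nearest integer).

ΔP = 1006 − 906 = 100 mb.
100^0.65 ≈ 19.953.
V ≈ 5.58 × 19.953 ≈ 111.3 kt.

111 kt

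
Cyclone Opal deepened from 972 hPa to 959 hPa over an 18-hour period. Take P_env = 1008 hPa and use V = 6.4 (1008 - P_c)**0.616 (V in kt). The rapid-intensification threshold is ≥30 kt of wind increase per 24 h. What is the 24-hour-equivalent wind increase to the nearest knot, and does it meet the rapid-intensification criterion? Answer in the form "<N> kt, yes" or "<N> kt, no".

16 kt, no

V₁: ΔP = 36, V ≈ 6.4 × 36^0.616 ≈ 58.19 kt.
V₂: ΔP = 49, V ≈ 6.4 × 49^0.616 ≈ 70.36 kt.
ΔV over 18 h = 12.17 kt → 24 h equivalent = 12.17 × 24/18 ≈ 16.23 kt.
16 kt < 30 kt ⇒ not rapid intensification.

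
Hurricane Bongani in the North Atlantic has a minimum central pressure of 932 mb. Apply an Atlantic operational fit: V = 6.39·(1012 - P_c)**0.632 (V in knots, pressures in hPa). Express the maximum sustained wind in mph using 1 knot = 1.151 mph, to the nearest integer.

117 mph

ΔP = 1012 − 932 = 80 mb.
V ≈ 6.39 × 80^0.632 = 6.39 × 15.950 ≈ 101.919 kt.
101.919 × 1.151 ≈ 117.31 mph → 117 mph.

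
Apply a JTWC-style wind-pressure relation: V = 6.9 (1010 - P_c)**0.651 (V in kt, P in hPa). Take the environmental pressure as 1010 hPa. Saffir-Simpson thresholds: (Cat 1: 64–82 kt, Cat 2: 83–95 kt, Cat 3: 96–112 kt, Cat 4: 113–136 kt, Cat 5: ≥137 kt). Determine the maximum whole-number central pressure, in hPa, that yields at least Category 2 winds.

964 hPa

Category 2 begins at V = 83 kt.
Required ΔP = (83/6.9)^(1/0.651) = 12.029^1.536 ≈ 45.64 hPa.
P_c ≤ 1010 − 45.64 = 964.36, so the highest integer P_c is 964 hPa.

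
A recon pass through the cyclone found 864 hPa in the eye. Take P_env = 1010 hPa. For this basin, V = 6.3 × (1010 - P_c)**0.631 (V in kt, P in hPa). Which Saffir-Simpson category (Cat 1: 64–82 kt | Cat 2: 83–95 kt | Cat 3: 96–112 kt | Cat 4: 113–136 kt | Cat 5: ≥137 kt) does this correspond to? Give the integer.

5

ΔP = 1010 − 864 = 146 hPa.
V ≈ 6.3 × 146^0.631 = 6.3 × 23.21 ≈ 146 kt.
146 kt falls in the Category 5 band.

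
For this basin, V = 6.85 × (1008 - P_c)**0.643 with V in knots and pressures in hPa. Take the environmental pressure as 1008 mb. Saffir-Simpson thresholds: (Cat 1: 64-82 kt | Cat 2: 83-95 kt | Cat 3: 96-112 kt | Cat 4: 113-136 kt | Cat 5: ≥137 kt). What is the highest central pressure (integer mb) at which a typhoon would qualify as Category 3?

Category 3 begins at V = 96 kt.
Required ΔP = (96/6.85)^(1/0.643) = 14.015^1.555 ≈ 60.70 mb.
P_c ≤ 1008 − 60.70 = 947.30, so the highest integer P_c is 947 mb.

947 mb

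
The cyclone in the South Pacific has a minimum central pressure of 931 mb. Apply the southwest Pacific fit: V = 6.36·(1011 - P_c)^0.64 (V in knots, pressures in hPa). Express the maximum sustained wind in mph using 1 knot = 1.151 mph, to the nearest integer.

121 mph

ΔP = 1011 − 931 = 80 mb.
V ≈ 6.36 × 80^0.64 = 6.36 × 16.519 ≈ 105.059 kt.
105.059 × 1.151 ≈ 120.92 mph → 121 mph.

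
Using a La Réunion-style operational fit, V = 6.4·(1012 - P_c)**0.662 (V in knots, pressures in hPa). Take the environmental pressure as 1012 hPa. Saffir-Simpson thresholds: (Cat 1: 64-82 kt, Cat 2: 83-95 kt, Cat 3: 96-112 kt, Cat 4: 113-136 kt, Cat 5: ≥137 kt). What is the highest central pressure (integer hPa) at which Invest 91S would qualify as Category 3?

Category 3 begins at V = 96 kt.
Required ΔP = (96/6.4)^(1/0.662) = 15.000^1.511 ≈ 59.78 hPa.
P_c ≤ 1012 − 59.78 = 952.22, so the highest integer P_c is 952 hPa.

952 hPa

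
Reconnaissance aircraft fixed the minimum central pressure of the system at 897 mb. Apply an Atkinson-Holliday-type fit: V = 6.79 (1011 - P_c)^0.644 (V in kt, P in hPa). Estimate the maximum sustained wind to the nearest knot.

ΔP = 1011 − 897 = 114 mb.
114^0.644 ≈ 21.118.
V ≈ 6.79 × 21.118 ≈ 143.4 kt.

143 kt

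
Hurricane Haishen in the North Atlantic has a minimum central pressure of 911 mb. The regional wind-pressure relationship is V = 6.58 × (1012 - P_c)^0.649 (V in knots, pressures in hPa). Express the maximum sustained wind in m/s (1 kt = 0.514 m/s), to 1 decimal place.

67.6 m/s

ΔP = 1012 − 911 = 101 mb.
V ≈ 6.58 × 101^0.649 = 6.58 × 19.990 ≈ 131.532 kt.
131.532 × 0.514 ≈ 67.61 m/s → 67.6 m/s.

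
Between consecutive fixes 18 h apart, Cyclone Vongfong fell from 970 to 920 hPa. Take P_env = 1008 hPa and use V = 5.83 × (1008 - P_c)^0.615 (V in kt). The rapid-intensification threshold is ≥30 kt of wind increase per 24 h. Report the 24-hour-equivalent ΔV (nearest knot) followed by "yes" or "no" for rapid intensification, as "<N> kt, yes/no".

V₁: ΔP = 38, V ≈ 5.83 × 38^0.615 ≈ 54.61 kt.
V₂: ΔP = 88, V ≈ 5.83 × 88^0.615 ≈ 91.52 kt.
ΔV over 18 h = 36.91 kt → 24 h equivalent = 36.91 × 24/18 ≈ 49.21 kt.
49 kt ≥ 30 kt ⇒ rapid intensification.

49 kt, yes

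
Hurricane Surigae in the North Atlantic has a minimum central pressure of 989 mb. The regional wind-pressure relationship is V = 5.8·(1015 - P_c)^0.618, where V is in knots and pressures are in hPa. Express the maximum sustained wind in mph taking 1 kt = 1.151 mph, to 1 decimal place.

ΔP = 1015 − 989 = 26 mb.
V ≈ 5.8 × 26^0.618 = 5.8 × 7.490 ≈ 43.439 kt.
43.439 × 1.151 ≈ 50.00 mph → 50.0 mph.

50.0 mph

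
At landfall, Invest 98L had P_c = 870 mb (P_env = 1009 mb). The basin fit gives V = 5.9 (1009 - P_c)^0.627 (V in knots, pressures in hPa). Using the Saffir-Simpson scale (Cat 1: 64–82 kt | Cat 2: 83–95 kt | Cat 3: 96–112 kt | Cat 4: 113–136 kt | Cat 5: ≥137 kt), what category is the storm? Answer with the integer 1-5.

ΔP = 1009 − 870 = 139 mb.
V ≈ 5.9 × 139^0.627 = 5.9 × 22.06 ≈ 130 kt.
130 kt falls in the Category 4 band.

4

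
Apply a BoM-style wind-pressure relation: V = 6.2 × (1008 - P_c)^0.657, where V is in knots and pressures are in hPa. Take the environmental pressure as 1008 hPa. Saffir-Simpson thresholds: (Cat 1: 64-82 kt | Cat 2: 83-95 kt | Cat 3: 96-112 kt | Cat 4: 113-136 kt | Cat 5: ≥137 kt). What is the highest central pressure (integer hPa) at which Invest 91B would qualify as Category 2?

956 hPa

Category 2 begins at V = 83 kt.
Required ΔP = (83/6.2)^(1/0.657) = 13.387^1.522 ≈ 51.87 hPa.
P_c ≤ 1008 − 51.87 = 956.13, so the highest integer P_c is 956 hPa.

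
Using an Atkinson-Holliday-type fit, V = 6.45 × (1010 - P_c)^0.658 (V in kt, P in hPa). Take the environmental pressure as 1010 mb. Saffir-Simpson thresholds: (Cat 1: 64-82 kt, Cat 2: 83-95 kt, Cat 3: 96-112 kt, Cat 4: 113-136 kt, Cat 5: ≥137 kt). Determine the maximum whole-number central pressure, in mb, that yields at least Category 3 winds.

949 mb

Category 3 begins at V = 96 kt.
Required ΔP = (96/6.45)^(1/0.658) = 14.884^1.520 ≈ 60.57 mb.
P_c ≤ 1010 − 60.57 = 949.43, so the highest integer P_c is 949 mb.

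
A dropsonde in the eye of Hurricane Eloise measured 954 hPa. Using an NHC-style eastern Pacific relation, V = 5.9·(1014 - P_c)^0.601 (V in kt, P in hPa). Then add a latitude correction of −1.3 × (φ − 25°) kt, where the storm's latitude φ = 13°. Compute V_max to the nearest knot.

ΔP = 1014 − 954 = 60 hPa.
60^0.601 ≈ 11.713.
V ≈ 5.9 × 11.713 ≈ 69.1 kt.
Latitude correction: −1.3 × (13 − 25) = 15.6 kt.
Corrected V ≈ 84.7 kt → 85 kt.

85 kt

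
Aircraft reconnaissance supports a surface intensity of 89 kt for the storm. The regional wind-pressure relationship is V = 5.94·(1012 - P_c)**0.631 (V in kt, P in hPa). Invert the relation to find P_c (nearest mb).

ΔP = (V / 5.94)^(1/0.631) = (89/5.94)^1.585.
89/5.94 = 14.983; 14.983^1.585 ≈ 72.96 mb.
P_c = 1012 − 72.96 = 939.04 ≈ 939 mb.

939 mb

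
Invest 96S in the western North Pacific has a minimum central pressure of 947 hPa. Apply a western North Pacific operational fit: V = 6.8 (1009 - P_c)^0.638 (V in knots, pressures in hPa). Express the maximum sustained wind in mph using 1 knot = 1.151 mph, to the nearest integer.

109 mph

ΔP = 1009 − 947 = 62 hPa.
V ≈ 6.8 × 62^0.638 = 6.8 × 13.917 ≈ 94.636 kt.
94.636 × 1.151 ≈ 108.93 mph → 109 mph.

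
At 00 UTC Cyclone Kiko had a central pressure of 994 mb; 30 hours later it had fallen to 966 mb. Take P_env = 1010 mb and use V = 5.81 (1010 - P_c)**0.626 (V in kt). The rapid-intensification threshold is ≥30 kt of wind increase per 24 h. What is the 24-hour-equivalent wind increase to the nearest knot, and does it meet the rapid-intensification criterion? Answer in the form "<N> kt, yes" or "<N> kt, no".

23 kt, no

V₁: ΔP = 16, V ≈ 5.81 × 16^0.626 ≈ 32.96 kt.
V₂: ΔP = 44, V ≈ 5.81 × 44^0.626 ≈ 62.08 kt.
ΔV over 30 h = 29.12 kt → 24 h equivalent = 29.12 × 24/30 ≈ 23.30 kt.
23 kt < 30 kt ⇒ not rapid intensification.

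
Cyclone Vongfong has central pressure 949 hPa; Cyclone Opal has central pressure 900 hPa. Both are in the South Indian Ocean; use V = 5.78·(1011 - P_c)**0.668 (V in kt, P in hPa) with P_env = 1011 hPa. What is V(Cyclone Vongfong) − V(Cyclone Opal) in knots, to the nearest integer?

-43 kt

Cyclone Vongfong: ΔP = 62; V ≈ 5.78 × 62^0.668 ≈ 91.04 kt.
Cyclone Opal: ΔP = 111; V ≈ 5.78 × 111^0.668 ≈ 134.34 kt.
Difference ≈ 91.04 − 134.34 = -43.30 → -43 kt.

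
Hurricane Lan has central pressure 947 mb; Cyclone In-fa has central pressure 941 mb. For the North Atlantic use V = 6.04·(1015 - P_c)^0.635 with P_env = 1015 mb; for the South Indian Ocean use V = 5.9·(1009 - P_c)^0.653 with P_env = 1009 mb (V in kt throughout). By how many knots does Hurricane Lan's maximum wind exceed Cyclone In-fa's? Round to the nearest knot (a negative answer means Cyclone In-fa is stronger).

Hurricane Lan: ΔP = 68; V ≈ 6.04 × 68^0.635 ≈ 88.04 kt.
Cyclone In-fa: ΔP = 68; V ≈ 5.9 × 68^0.653 ≈ 92.79 kt.
Difference ≈ 88.04 − 92.79 = -4.75 → -5 kt.

-5 kt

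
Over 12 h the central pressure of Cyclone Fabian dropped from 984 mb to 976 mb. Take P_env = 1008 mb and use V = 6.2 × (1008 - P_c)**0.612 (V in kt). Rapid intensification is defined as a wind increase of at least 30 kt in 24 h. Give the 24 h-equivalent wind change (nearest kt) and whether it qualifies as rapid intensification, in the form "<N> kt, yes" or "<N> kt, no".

V₁: ΔP = 24, V ≈ 6.2 × 24^0.612 ≈ 43.36 kt.
V₂: ΔP = 32, V ≈ 6.2 × 32^0.612 ≈ 51.71 kt.
ΔV over 12 h = 8.35 kt → 24 h equivalent = 8.35 × 24/12 ≈ 16.70 kt.
17 kt < 30 kt ⇒ not rapid intensification.

17 kt, no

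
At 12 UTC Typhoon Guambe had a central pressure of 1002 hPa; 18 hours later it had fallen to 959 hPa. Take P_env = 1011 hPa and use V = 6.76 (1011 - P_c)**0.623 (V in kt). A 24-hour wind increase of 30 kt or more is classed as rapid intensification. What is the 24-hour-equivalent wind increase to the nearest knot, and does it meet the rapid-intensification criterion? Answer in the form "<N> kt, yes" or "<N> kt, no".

70 kt, yes

V₁: ΔP = 9, V ≈ 6.76 × 9^0.623 ≈ 26.57 kt.
V₂: ΔP = 52, V ≈ 6.76 × 52^0.623 ≈ 79.25 kt.
ΔV over 18 h = 52.68 kt → 24 h equivalent = 52.68 × 24/18 ≈ 70.24 kt.
70 kt ≥ 30 kt ⇒ rapid intensification.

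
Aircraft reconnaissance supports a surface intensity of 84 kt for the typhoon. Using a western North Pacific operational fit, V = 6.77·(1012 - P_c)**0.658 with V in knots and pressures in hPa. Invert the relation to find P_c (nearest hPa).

966 hPa

ΔP = (V / 6.77)^(1/0.658) = (84/6.77)^1.520.
84/6.77 = 12.408; 12.408^1.520 ≈ 45.94 hPa.
P_c = 1012 − 45.94 = 966.06 ≈ 966 hPa.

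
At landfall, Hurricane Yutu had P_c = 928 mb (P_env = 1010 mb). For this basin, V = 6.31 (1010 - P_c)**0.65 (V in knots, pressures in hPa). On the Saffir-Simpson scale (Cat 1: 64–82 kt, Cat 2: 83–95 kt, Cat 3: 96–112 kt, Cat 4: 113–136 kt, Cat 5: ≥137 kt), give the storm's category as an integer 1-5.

3

ΔP = 1010 − 928 = 82 mb.
V ≈ 6.31 × 82^0.65 = 6.31 × 17.54 ≈ 111 kt.
111 kt falls in the Category 3 band.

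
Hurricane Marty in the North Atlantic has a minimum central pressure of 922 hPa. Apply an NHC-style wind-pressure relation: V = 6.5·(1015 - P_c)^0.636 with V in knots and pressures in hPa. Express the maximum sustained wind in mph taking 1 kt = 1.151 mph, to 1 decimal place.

133.6 mph

ΔP = 1015 − 922 = 93 hPa.
V ≈ 6.5 × 93^0.636 = 6.5 × 17.863 ≈ 116.110 kt.
116.110 × 1.151 ≈ 133.64 mph → 133.6 mph.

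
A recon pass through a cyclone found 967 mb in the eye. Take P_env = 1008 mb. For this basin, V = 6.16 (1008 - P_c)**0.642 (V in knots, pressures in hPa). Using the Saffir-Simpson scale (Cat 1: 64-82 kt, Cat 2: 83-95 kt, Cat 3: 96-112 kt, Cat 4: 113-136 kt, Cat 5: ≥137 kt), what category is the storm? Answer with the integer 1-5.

ΔP = 1008 − 967 = 41 mb.
V ≈ 6.16 × 41^0.642 = 6.16 × 10.85 ≈ 67 kt.
67 kt falls in the Category 1 band.

1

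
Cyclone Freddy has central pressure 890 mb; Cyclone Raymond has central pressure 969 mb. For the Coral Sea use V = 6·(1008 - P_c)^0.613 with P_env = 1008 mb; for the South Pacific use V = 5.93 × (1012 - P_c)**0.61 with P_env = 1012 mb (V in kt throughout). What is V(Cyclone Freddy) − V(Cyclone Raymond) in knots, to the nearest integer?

53 kt

Cyclone Freddy: ΔP = 118; V ≈ 6 × 118^0.613 ≈ 111.74 kt.
Cyclone Raymond: ΔP = 43; V ≈ 5.93 × 43^0.61 ≈ 58.81 kt.
Difference ≈ 111.74 − 58.81 = 52.93 → 53 kt.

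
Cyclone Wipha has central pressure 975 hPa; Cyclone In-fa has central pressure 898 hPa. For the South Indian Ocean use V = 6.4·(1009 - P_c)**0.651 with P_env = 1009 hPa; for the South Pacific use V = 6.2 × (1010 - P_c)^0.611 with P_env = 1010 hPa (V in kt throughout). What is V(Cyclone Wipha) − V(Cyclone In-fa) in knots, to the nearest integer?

Cyclone Wipha: ΔP = 34; V ≈ 6.4 × 34^0.651 ≈ 63.56 kt.
Cyclone In-fa: ΔP = 112; V ≈ 6.2 × 112^0.611 ≈ 110.78 kt.
Difference ≈ 63.56 − 110.78 = -47.22 → -47 kt.

-47 kt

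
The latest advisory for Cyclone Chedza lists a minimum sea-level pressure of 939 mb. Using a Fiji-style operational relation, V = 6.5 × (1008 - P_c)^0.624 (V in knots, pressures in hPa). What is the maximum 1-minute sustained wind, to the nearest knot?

91 kt

ΔP = 1008 − 939 = 69 mb.
69^0.624 ≈ 14.042.
V ≈ 6.5 × 14.042 ≈ 91.3 kt.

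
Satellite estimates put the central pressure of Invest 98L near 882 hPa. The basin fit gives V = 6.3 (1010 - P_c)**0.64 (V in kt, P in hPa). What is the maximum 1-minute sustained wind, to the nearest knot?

141 kt

ΔP = 1010 − 882 = 128 hPa.
128^0.64 ≈ 22.316.
V ≈ 6.3 × 22.316 ≈ 140.6 kt.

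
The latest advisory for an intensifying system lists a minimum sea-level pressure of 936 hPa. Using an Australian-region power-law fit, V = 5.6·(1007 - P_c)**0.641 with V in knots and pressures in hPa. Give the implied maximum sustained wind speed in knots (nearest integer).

86 kt

ΔP = 1007 − 936 = 71 hPa.
71^0.641 ≈ 15.369.
V ≈ 5.6 × 15.369 ≈ 86.1 kt.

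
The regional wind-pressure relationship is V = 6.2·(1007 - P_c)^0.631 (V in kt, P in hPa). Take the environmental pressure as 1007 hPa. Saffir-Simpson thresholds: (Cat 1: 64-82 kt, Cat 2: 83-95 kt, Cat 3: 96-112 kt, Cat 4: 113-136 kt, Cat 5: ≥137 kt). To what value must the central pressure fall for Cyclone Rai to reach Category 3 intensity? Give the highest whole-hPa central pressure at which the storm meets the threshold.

Category 3 begins at V = 96 kt.
Required ΔP = (96/6.2)^(1/0.631) = 15.484^1.585 ≈ 76.86 hPa.
P_c ≤ 1007 − 76.86 = 930.14, so the highest integer P_c is 930 hPa.

930 hPa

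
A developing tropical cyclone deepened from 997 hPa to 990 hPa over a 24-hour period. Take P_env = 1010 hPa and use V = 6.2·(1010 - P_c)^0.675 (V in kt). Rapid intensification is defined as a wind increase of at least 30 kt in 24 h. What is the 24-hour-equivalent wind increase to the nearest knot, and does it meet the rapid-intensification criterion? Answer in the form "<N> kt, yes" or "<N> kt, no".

12 kt, no

V₁: ΔP = 13, V ≈ 6.2 × 13^0.675 ≈ 35.02 kt.
V₂: ΔP = 20, V ≈ 6.2 × 20^0.675 ≈ 46.84 kt.
ΔV over 24 h = 11.82 kt → 24 h equivalent = 11.82 × 24/24 ≈ 11.82 kt.
12 kt < 30 kt ⇒ not rapid intensification.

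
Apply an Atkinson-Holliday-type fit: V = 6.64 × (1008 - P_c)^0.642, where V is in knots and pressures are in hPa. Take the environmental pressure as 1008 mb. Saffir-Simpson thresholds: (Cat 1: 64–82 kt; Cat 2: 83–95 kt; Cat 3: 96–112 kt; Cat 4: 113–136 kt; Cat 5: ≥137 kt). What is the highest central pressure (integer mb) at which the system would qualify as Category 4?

Category 4 begins at V = 113 kt.
Required ΔP = (113/6.64)^(1/0.642) = 17.018^1.558 ≈ 82.66 mb.
P_c ≤ 1008 − 82.66 = 925.34, so the highest integer P_c is 925 mb.

925 mb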